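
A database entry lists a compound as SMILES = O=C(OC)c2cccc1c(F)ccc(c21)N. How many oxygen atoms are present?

2

Scan the SMILES for O atoms (remember two-letter symbols like Cl and Br are single atoms).
Oxygen count: 2.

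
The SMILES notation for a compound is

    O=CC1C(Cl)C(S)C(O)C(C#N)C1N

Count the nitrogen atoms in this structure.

2

Scan the SMILES for N atoms (remember two-letter symbols like Cl and Br are single atoms).
Nitrogen count: 2.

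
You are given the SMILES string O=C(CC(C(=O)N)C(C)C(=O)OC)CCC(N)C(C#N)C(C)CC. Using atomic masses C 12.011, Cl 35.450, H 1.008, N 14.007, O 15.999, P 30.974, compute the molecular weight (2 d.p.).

339.44 g/mol

First, the molecular formula is C17H29N3O4 (counting implicit H from valence).
  C: 17 × 12.011 = 204.187
  H: 29 × 1.008 = 29.232
  N: 3 × 14.007 = 42.021
  O: 4 × 15.999 = 63.996
Sum: 17×12.011 + 29×1.008 + 3×14.007 + 4×15.999 = 339.436 → 339.44 g/mol.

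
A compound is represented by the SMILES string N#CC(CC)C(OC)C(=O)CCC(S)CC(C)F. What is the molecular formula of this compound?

C13H22FNO2S

Walk through each heavy atom and fill implicit hydrogens from standard valence (C 4, N 3, O 2, S 2, halogen 1):
  atom 1: N, bond orders sum to 3 (valence 3) → 0 H
  atom 2: C, bond orders sum to 4 (valence 4) → 0 H
  atom 3: C, bond orders sum to 3 (valence 4) → 1 H
  atom 4: C, bond orders sum to 2 (valence 4) → 2 H
  atom 5: C, bond orders sum to 1 (valence 4) → 3 H
  atom 6: C, bond orders sum to 3 (valence 4) → 1 H
  atom 7: O, bond orders sum to 2 (valence 2) → 0 H
  atom 8: C, bond orders sum to 1 (valence 4) → 3 H
  atom 9: C, bond orders sum to 4 (valence 4) → 0 H
  atom 10: O, bond orders sum to 2 (valence 2) → 0 H
  atom 11: C, bond orders sum to 2 (valence 4) → 2 H
  atom 12: C, bond orders sum to 2 (valence 4) → 2 H
  atom 13: C, bond orders sum to 3 (valence 4) → 1 H
  atom 14: S, bond orders sum to 1 (valence 2) → 1 H
  atom 15: C, bond orders sum to 2 (valence 4) → 2 H
  atom 16: C, bond orders sum to 3 (valence 4) → 1 H
  atom 17: C, bond orders sum to 1 (valence 4) → 3 H
  atom 18: F (halogen, monovalent) → 0 H
Totals → C:13, H:22, F:1, N:1, O:2, S:1.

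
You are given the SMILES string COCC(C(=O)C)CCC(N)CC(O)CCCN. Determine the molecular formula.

C13H28N2O3

Walk through each heavy atom and fill implicit hydrogens from standard valence (C 4, N 3, O 2, S 2, halogen 1):
  atom 1: C, bond orders sum to 1 (valence 4) → 3 H
  atom 2: O, bond orders sum to 2 (valence 2) → 0 H
  atom 3: C, bond orders sum to 2 (valence 4) → 2 H
  atom 4: C, bond orders sum to 3 (valence 4) → 1 H
  atom 5: C, bond orders sum to 4 (valence 4) → 0 H
  atom 6: O, bond orders sum to 2 (valence 2) → 0 H
  atom 7: C, bond orders sum to 1 (valence 4) → 3 H
  atom 8: C, bond orders sum to 2 (valence 4) → 2 H
  atom 9: C, bond orders sum to 2 (valence 4) → 2 H
  atom 10: C, bond orders sum to 3 (valence 4) → 1 H
  atom 11: N, bond orders sum to 1 (valence 3) → 2 H
  atom 12: C, bond orders sum to 2 (valence 4) → 2 H
  atom 13: C, bond orders sum to 3 (valence 4) → 1 H
  atom 14: O, bond orders sum to 1 (valence 2) → 1 H
  atom 15: C, bond orders sum to 2 (valence 4) → 2 H
  atom 16: C, bond orders sum to 2 (valence 4) → 2 H
  atom 17: C, bond orders sum to 2 (valence 4) → 2 H
  atom 18: N, bond orders sum to 1 (valence 3) → 2 H
Totals → C:13, H:28, N:2, O:3.
In Hill order: C13H28N2O3.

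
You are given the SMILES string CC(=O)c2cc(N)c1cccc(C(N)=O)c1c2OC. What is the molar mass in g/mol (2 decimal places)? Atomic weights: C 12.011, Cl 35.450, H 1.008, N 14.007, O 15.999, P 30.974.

First, the molecular formula is C14H14N2O3 (counting implicit H from valence).
  C: 14 × 12.011 = 168.154
  H: 14 × 1.008 = 14.112
  N: 2 × 14.007 = 28.014
  O: 3 × 15.999 = 47.997
Sum: 14×12.011 + 14×1.008 + 2×14.007 + 3×15.999 = 258.277 → 258.28 g/mol.

258.28 g/mol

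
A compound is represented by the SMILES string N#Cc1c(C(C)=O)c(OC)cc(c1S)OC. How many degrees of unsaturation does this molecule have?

7

Molecular formula: C11H11NO3S.
DoU = (2C + 2 + N − H − X) / 2, where X is the halogen count and O/S are ignored.
    = (2·11 + 2 + 1 − 11 − 0) / 2 = 14 / 2 = 7.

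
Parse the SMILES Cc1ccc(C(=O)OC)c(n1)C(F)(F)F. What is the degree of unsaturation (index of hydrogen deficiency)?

5

Molecular formula: C9H8F3NO2.
DoU = (2C + 2 + N − H − X) / 2, where X is the halogen count and O/S are ignored.
    = (2·9 + 2 + 1 − 8 − 3) / 2 = 10 / 2 = 5.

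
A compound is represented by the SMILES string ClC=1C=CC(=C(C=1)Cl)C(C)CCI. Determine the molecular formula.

Walk through each heavy atom and fill implicit hydrogens from standard valence (C 4, N 3, O 2, S 2, halogen 1):
  atom 1: Cl (halogen, monovalent) → 0 H
  atom 2: C, bond orders sum to 4 (valence 4) → 0 H
  atom 3: C, bond orders sum to 3 (valence 4) → 1 H
  atom 4: C, bond orders sum to 3 (valence 4) → 1 H
  atom 5: C, bond orders sum to 4 (valence 4) → 0 H
  atom 6: C, bond orders sum to 4 (valence 4) → 0 H
  atom 7: C, bond orders sum to 3 (valence 4) → 1 H
  atom 8: Cl (halogen, monovalent) → 0 H
  atom 9: C, bond orders sum to 3 (valence 4) → 1 H
  atom 10: C, bond orders sum to 1 (valence 4) → 3 H
  atom 11: C, bond orders sum to 2 (valence 4) → 2 H
  atom 12: C, bond orders sum to 2 (valence 4) → 2 H
  atom 13: I (halogen, monovalent) → 0 H
Totals → C:10, H:11, Cl:2, I:1.

C10H11Cl2I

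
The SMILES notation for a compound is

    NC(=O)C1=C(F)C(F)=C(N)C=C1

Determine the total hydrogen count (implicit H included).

6

Walk through each heavy atom and fill implicit hydrogens from standard valence (C 4, N 3, O 2, S 2, halogen 1):
  atom 1: N, bond orders sum to 1 (valence 3) → 2 H
  atom 2: C, bond orders sum to 4 (valence 4) → 0 H
  atom 3: O, bond orders sum to 2 (valence 2) → 0 H
  atom 4: C, bond orders sum to 4 (valence 4) → 0 H
  atom 5: C, bond orders sum to 4 (valence 4) → 0 H
  atom 6: F (halogen, monovalent) → 0 H
  atom 7: C, bond orders sum to 4 (valence 4) → 0 H
  atom 8: F (halogen, monovalent) → 0 H
  atom 9: C, bond orders sum to 4 (valence 4) → 0 H
  atom 10: N, bond orders sum to 1 (valence 3) → 2 H
  atom 11: C, bond orders sum to 3 (valence 4) → 1 H
  atom 12: C, bond orders sum to 3 (valence 4) → 1 H
Total hydrogens: 6.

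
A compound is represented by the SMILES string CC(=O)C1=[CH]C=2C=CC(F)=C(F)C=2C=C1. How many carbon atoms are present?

12

Count every carbon token in the SMILES (each C, including those in ring-closure positions and inside branches).
Carbon count: 12.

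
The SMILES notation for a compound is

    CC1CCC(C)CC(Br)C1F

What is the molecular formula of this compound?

C9H16BrF

Walk through each heavy atom and fill implicit hydrogens from standard valence (C 4, N 3, O 2, S 2, halogen 1):
  atom 1: C, bond orders sum to 1 (valence 4) → 3 H
  atom 2: C, bond orders sum to 3 (valence 4) → 1 H
  atom 3: C, bond orders sum to 2 (valence 4) → 2 H
  atom 4: C, bond orders sum to 2 (valence 4) → 2 H
  atom 5: C, bond orders sum to 3 (valence 4) → 1 H
  atom 6: C, bond orders sum to 1 (valence 4) → 3 H
  atom 7: C, bond orders sum to 2 (valence 4) → 2 H
  atom 8: C, bond orders sum to 3 (valence 4) → 1 H
  atom 9: Br (halogen, monovalent) → 0 H
  atom 10: C, bond orders sum to 3 (valence 4) → 1 H
  atom 11: F (halogen, monovalent) → 0 H
Totals → C:9, H:16, Br:1, F:1.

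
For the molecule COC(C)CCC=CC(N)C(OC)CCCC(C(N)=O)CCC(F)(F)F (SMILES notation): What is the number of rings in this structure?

In SMILES, each pair of matching ring-closure digits denotes one ring-closing bond; the number of such bonds equals the number of independent rings.
Ring-closure bonds here: 0.

0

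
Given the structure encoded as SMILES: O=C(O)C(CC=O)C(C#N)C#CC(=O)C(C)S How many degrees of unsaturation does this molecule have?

7

Degree of unsaturation = (number of rings) + (number of π bonds).
Ring closures in the SMILES: 0.
π bonds: 3 double bonds (each 1 DoU), 2 triple bonds (each 2 DoU) → 7 DoU from unsaturation.
Total DoU = 0 + 7 = 7.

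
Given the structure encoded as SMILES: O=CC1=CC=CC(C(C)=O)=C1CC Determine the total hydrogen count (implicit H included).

Walk through each heavy atom and fill implicit hydrogens from standard valence (C 4, N 3, O 2, S 2, halogen 1):
  atom 1: O, bond orders sum to 2 (valence 2) → 0 H
  atom 2: C, bond orders sum to 3 (valence 4) → 1 H
  atom 3: C, bond orders sum to 4 (valence 4) → 0 H
  atom 4: C, bond orders sum to 3 (valence 4) → 1 H
  atom 5: C, bond orders sum to 3 (valence 4) → 1 H
  atom 6: C, bond orders sum to 3 (valence 4) → 1 H
  atom 7: C, bond orders sum to 4 (valence 4) → 0 H
  atom 8: C, bond orders sum to 4 (valence 4) → 0 H
  atom 9: C, bond orders sum to 1 (valence 4) → 3 H
  atom 10: O, bond orders sum to 2 (valence 2) → 0 H
  atom 11: C, bond orders sum to 4 (valence 4) → 0 H
  atom 12: C, bond orders sum to 2 (valence 4) → 2 H
  atom 13: C, bond orders sum to 1 (valence 4) → 3 H
Total hydrogens: 12.

12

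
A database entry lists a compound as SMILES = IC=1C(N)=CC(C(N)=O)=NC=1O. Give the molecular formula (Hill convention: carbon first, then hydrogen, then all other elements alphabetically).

C6H6IN3O2

Walk through each heavy atom and fill implicit hydrogens from standard valence (C 4, N 3, O 2, S 2, halogen 1):
  atom 1: I (halogen, monovalent) → 0 H
  atom 2: C, bond orders sum to 4 (valence 4) → 0 H
  atom 3: C, bond orders sum to 4 (valence 4) → 0 H
  atom 4: N, bond orders sum to 1 (valence 3) → 2 H
  atom 5: C, bond orders sum to 3 (valence 4) → 1 H
  atom 6: C, bond orders sum to 4 (valence 4) → 0 H
  atom 7: C, bond orders sum to 4 (valence 4) → 0 H
  atom 8: N, bond orders sum to 1 (valence 3) → 2 H
  atom 9: O, bond orders sum to 2 (valence 2) → 0 H
  atom 10: N, bond orders sum to 3 (valence 3) → 0 H
  atom 11: C, bond orders sum to 4 (valence 4) → 0 H
  atom 12: O, bond orders sum to 1 (valence 2) → 1 H
Totals → C:6, H:6, I:1, N:3, O:2.
In Hill order: C6H6IN3O2.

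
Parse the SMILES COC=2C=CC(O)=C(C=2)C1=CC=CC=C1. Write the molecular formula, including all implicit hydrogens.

C13H12O2

Walk through each heavy atom and fill implicit hydrogens from standard valence (C 4, N 3, O 2, S 2, halogen 1):
  atom 1: C, bond orders sum to 1 (valence 4) → 3 H
  atom 2: O, bond orders sum to 2 (valence 2) → 0 H
  atom 3: C, bond orders sum to 4 (valence 4) → 0 H
  atom 4: C, bond orders sum to 3 (valence 4) → 1 H
  atom 5: C, bond orders sum to 3 (valence 4) → 1 H
  atom 6: C, bond orders sum to 4 (valence 4) → 0 H
  atom 7: O, bond orders sum to 1 (valence 2) → 1 H
  atom 8: C, bond orders sum to 4 (valence 4) → 0 H
  atom 9: C, bond orders sum to 3 (valence 4) → 1 H
  atom 10: C, bond orders sum to 4 (valence 4) → 0 H
  atom 11: C, bond orders sum to 3 (valence 4) → 1 H
  atom 12: C, bond orders sum to 3 (valence 4) → 1 H
  atom 13: C, bond orders sum to 3 (valence 4) → 1 H
  atom 14: C, bond orders sum to 3 (valence 4) → 1 H
  atom 15: C, bond orders sum to 3 (valence 4) → 1 H
Totals → C:13, H:12, O:2.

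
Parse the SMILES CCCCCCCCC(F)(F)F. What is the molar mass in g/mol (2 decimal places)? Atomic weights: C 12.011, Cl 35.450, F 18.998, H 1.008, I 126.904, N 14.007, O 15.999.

182.23 g/mol

First, the molecular formula is C9H17F3 (counting implicit H from valence).
  C: 9 × 12.011 = 108.099
  F: 3 × 18.998 = 56.994
  H: 17 × 1.008 = 17.136
Sum: 9×12.011 + 3×18.998 + 17×1.008 = 182.229 → 182.23 g/mol.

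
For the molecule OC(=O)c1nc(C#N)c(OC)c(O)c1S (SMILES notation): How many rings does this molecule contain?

In SMILES, each pair of matching ring-closure digits denotes one ring-closing bond; the number of such bonds equals the number of independent rings.
Ring-closure bonds here: 1.

1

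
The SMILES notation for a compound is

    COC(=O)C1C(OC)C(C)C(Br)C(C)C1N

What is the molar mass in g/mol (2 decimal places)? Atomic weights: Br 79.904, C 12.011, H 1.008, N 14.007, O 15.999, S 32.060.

First, the molecular formula is C11H20BrNO3 (counting implicit H from valence).
  Br: 1 × 79.904 = 79.904
  C: 11 × 12.011 = 132.121
  H: 20 × 1.008 = 20.160
  N: 1 × 14.007 = 14.007
  O: 3 × 15.999 = 47.997
Sum: 1×79.904 + 11×12.011 + 20×1.008 + 1×14.007 + 3×15.999 = 294.189 → 294.19 g/mol.

294.19 g/mol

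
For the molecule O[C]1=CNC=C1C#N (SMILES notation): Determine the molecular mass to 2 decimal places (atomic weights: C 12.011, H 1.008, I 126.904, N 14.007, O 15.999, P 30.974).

108.10 g/mol

First, the molecular formula is C5H4N2O (counting implicit H from valence).
  C: 5 × 12.011 = 60.055
  H: 4 × 1.008 = 4.032
  N: 2 × 14.007 = 28.014
  O: 1 × 15.999 = 15.999
Sum: 5×12.011 + 4×1.008 + 2×14.007 + 1×15.999 = 108.100 → 108.10 g/mol.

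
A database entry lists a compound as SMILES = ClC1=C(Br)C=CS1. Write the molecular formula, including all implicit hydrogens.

C4H2BrClS

Walk through each heavy atom and fill implicit hydrogens from standard valence (C 4, N 3, O 2, S 2, halogen 1):
  atom 1: Cl (halogen, monovalent) → 0 H
  atom 2: C, bond orders sum to 4 (valence 4) → 0 H
  atom 3: C, bond orders sum to 4 (valence 4) → 0 H
  atom 4: Br (halogen, monovalent) → 0 H
  atom 5: C, bond orders sum to 3 (valence 4) → 1 H
  atom 6: C, bond orders sum to 3 (valence 4) → 1 H
  atom 7: S, bond orders sum to 2 (valence 2) → 0 H
Totals → C:4, H:2, Br:1, Cl:1, S:1.
In Hill order: C4H2BrClS.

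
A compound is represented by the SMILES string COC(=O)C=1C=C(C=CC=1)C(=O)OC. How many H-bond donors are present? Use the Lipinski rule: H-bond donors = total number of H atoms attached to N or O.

Donors: find every N or O and count the H atoms it carries.
  atom 2 (O): bond orders sum to 2 → 0 H
  atom 4 (O): bond orders sum to 2 → 0 H
  atom 12 (O): bond orders sum to 2 → 0 H
  atom 13 (O): bond orders sum to 2 → 0 H
Lipinski HBD = 0.

0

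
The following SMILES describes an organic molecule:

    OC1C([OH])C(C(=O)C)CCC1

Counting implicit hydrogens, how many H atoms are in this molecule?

14

Walk through each heavy atom and fill implicit hydrogens from standard valence (C 4, N 3, O 2, S 2, halogen 1):
  atom 1: O, bond orders sum to 1 (valence 2) → 1 H
  atom 2: C, bond orders sum to 3 (valence 4) → 1 H
  atom 3: C, bond orders sum to 3 (valence 4) → 1 H
  atom 4: O with explicit H count 1
  atom 5: C, bond orders sum to 3 (valence 4) → 1 H
  atom 6: C, bond orders sum to 4 (valence 4) → 0 H
  atom 7: O, bond orders sum to 2 (valence 2) → 0 H
  atom 8: C, bond orders sum to 1 (valence 4) → 3 H
  atom 9: C, bond orders sum to 2 (valence 4) → 2 H
  atom 10: C, bond orders sum to 2 (valence 4) → 2 H
  atom 11: C, bond orders sum to 2 (valence 4) → 2 H
Total hydrogens: 14.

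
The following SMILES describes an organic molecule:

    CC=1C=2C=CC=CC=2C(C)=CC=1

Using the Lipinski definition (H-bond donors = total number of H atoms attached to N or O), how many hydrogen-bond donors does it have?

Donors: find every N or O and count the H atoms it carries.
  (no N or O atoms present)
Lipinski HBD = 0.

0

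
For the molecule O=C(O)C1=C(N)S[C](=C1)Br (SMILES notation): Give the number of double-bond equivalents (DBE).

Molecular formula: C5H4BrNO2S.
DoU = (2C + 2 + N − H − X) / 2, where X is the halogen count and O/S are ignored.
    = (2·5 + 2 + 1 − 4 − 1) / 2 = 8 / 2 = 4.

4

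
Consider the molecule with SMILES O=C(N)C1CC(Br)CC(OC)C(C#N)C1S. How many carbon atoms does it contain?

Count every carbon token in the SMILES (each C, including those in ring-closure positions and inside branches).
Carbon count: 10.

10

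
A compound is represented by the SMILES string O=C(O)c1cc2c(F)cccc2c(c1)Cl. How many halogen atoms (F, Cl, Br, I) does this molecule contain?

Halogen atoms appear at heavy-atom positions 8, 15 (1×Cl, 1×F).
Other groups present: 1 carboxylic acid.
Halogen count: 2.

2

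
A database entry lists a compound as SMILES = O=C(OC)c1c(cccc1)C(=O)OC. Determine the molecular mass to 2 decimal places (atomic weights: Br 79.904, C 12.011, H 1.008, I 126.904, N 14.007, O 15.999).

First, the molecular formula is C10H10O4 (counting implicit H from valence).
  C: 10 × 12.011 = 120.110
  H: 10 × 1.008 = 10.080
  O: 4 × 15.999 = 63.996
Sum: 10×12.011 + 10×1.008 + 4×15.999 = 194.186 → 194.19 g/mol.

194.19 g/mol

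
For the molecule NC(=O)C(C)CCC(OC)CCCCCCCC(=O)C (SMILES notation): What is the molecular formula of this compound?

Walk through each heavy atom and fill implicit hydrogens from standard valence (C 4, N 3, O 2, S 2, halogen 1):
  atom 1: N, bond orders sum to 1 (valence 3) → 2 H
  atom 2: C, bond orders sum to 4 (valence 4) → 0 H
  atom 3: O, bond orders sum to 2 (valence 2) → 0 H
  atom 4: C, bond orders sum to 3 (valence 4) → 1 H
  atom 5: C, bond orders sum to 1 (valence 4) → 3 H
  atom 6: C, bond orders sum to 2 (valence 4) → 2 H
  atom 7: C, bond orders sum to 2 (valence 4) → 2 H
  atom 8: C, bond orders sum to 3 (valence 4) → 1 H
  atom 9: O, bond orders sum to 2 (valence 2) → 0 H
  atom 10: C, bond orders sum to 1 (valence 4) → 3 H
  atom 11: C, bond orders sum to 2 (valence 4) → 2 H
  atom 12: C, bond orders sum to 2 (valence 4) → 2 H
  atom 13: C, bond orders sum to 2 (valence 4) → 2 H
  atom 14: C, bond orders sum to 2 (valence 4) → 2 H
  atom 15: C, bond orders sum to 2 (valence 4) → 2 H
  atom 16: C, bond orders sum to 2 (valence 4) → 2 H
  atom 17: C, bond orders sum to 2 (valence 4) → 2 H
  atom 18: C, bond orders sum to 4 (valence 4) → 0 H
  atom 19: O, bond orders sum to 2 (valence 2) → 0 H
  atom 20: C, bond orders sum to 1 (valence 4) → 3 H
Totals → C:16, H:31, N:1, O:3.
In Hill order: C16H31NO3.

C16H31NO3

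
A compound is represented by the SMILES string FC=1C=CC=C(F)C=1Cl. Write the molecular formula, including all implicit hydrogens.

C6H3ClF2

Walk through each heavy atom and fill implicit hydrogens from standard valence (C 4, N 3, O 2, S 2, halogen 1):
  atom 1: F (halogen, monovalent) → 0 H
  atom 2: C, bond orders sum to 4 (valence 4) → 0 H
  atom 3: C, bond orders sum to 3 (valence 4) → 1 H
  atom 4: C, bond orders sum to 3 (valence 4) → 1 H
  atom 5: C, bond orders sum to 3 (valence 4) → 1 H
  atom 6: C, bond orders sum to 4 (valence 4) → 0 H
  atom 7: F (halogen, monovalent) → 0 H
  atom 8: C, bond orders sum to 4 (valence 4) → 0 H
  atom 9: Cl (halogen, monovalent) → 0 H
Totals → C:6, H:3, Cl:1, F:2.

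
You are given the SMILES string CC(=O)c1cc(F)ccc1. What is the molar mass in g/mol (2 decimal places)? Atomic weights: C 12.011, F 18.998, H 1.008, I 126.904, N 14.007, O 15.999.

First, the molecular formula is C8H7FO (counting implicit H from valence).
  C: 8 × 12.011 = 96.088
  F: 1 × 18.998 = 18.998
  H: 7 × 1.008 = 7.056
  O: 1 × 15.999 = 15.999
Sum: 8×12.011 + 1×18.998 + 7×1.008 + 1×15.999 = 138.141 → 138.14 g/mol.

138.14 g/mol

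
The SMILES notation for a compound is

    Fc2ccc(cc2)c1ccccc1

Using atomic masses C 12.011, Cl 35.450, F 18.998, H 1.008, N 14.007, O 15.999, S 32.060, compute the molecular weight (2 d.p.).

First, the molecular formula is C12H9F (counting implicit H from valence).
  C: 12 × 12.011 = 144.132
  F: 1 × 18.998 = 18.998
  H: 9 × 1.008 = 9.072
Sum: 12×12.011 + 1×18.998 + 9×1.008 = 172.202 → 172.20 g/mol.

172.20 g/mol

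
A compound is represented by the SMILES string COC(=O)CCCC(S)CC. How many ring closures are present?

0

In SMILES, each pair of matching ring-closure digits denotes one ring-closing bond; the number of such bonds equals the number of independent rings.
Ring-closure bonds here: 0.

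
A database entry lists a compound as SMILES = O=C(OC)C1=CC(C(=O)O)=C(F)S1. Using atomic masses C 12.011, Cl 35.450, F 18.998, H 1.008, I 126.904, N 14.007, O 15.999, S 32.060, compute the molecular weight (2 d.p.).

204.17 g/mol

First, the molecular formula is C7H5FO4S (counting implicit H from valence).
  C: 7 × 12.011 = 84.077
  F: 1 × 18.998 = 18.998
  H: 5 × 1.008 = 5.040
  O: 4 × 15.999 = 63.996
  S: 1 × 32.060 = 32.060
Sum: 7×12.011 + 1×18.998 + 5×1.008 + 4×15.999 + 1×32.060 = 204.171 → 204.17 g/mol.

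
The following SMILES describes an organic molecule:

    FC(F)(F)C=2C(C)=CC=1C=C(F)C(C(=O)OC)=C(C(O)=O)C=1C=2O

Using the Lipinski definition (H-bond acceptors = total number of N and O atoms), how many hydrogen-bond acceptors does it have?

N atoms: 0; O atoms: 5.
Lipinski HBA = 0 + 5 = 5.

5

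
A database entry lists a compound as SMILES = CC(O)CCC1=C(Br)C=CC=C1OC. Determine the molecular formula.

Walk through each heavy atom and fill implicit hydrogens from standard valence (C 4, N 3, O 2, S 2, halogen 1):
  atom 1: C, bond orders sum to 1 (valence 4) → 3 H
  atom 2: C, bond orders sum to 3 (valence 4) → 1 H
  atom 3: O, bond orders sum to 1 (valence 2) → 1 H
  atom 4: C, bond orders sum to 2 (valence 4) → 2 H
  atom 5: C, bond orders sum to 2 (valence 4) → 2 H
  atom 6: C, bond orders sum to 4 (valence 4) → 0 H
  atom 7: C, bond orders sum to 4 (valence 4) → 0 H
  atom 8: Br (halogen, monovalent) → 0 H
  atom 9: C, bond orders sum to 3 (valence 4) → 1 H
  atom 10: C, bond orders sum to 3 (valence 4) → 1 H
  atom 11: C, bond orders sum to 3 (valence 4) → 1 H
  atom 12: C, bond orders sum to 4 (valence 4) → 0 H
  atom 13: O, bond orders sum to 2 (valence 2) → 0 H
  atom 14: C, bond orders sum to 1 (valence 4) → 3 H
Totals → C:11, H:15, Br:1, O:2.
In Hill order: C11H15BrO2.

C11H15BrO2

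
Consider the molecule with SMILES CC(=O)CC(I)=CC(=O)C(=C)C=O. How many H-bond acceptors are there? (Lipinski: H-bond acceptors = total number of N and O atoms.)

N atoms: 0; O atoms: 3.
Lipinski HBA = 0 + 3 = 3.

3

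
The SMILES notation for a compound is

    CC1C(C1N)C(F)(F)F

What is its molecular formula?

C5H8F3N

Walk through each heavy atom and fill implicit hydrogens from standard valence (C 4, N 3, O 2, S 2, halogen 1):
  atom 1: C, bond orders sum to 1 (valence 4) → 3 H
  atom 2: C, bond orders sum to 3 (valence 4) → 1 H
  atom 3: C, bond orders sum to 3 (valence 4) → 1 H
  atom 4: C, bond orders sum to 3 (valence 4) → 1 H
  atom 5: N, bond orders sum to 1 (valence 3) → 2 H
  atom 6: C, bond orders sum to 4 (valence 4) → 0 H
  atom 7: F (halogen, monovalent) → 0 H
  atom 8: F (halogen, monovalent) → 0 H
  atom 9: F (halogen, monovalent) → 0 H
Totals → C:5, H:8, F:3, N:1.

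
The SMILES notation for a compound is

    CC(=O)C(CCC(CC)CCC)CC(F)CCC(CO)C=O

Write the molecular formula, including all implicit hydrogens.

C18H33FO3

Walk through each heavy atom and fill implicit hydrogens from standard valence (C 4, N 3, O 2, S 2, halogen 1):
  atom 1: C, bond orders sum to 1 (valence 4) → 3 H
  atom 2: C, bond orders sum to 4 (valence 4) → 0 H
  atom 3: O, bond orders sum to 2 (valence 2) → 0 H
  atom 4: C, bond orders sum to 3 (valence 4) → 1 H
  atom 5: C, bond orders sum to 2 (valence 4) → 2 H
  atom 6: C, bond orders sum to 2 (valence 4) → 2 H
  atom 7: C, bond orders sum to 3 (valence 4) → 1 H
  atom 8: C, bond orders sum to 2 (valence 4) → 2 H
  atom 9: C, bond orders sum to 1 (valence 4) → 3 H
  atom 10: C, bond orders sum to 2 (valence 4) → 2 H
  atom 11: C, bond orders sum to 2 (valence 4) → 2 H
  atom 12: C, bond orders sum to 1 (valence 4) → 3 H
  atom 13: C, bond orders sum to 2 (valence 4) → 2 H
  atom 14: C, bond orders sum to 3 (valence 4) → 1 H
  atom 15: F (halogen, monovalent) → 0 H
  atom 16: C, bond orders sum to 2 (valence 4) → 2 H
  atom 17: C, bond orders sum to 2 (valence 4) → 2 H
  atom 18: C, bond orders sum to 3 (valence 4) → 1 H
  atom 19: C, bond orders sum to 2 (valence 4) → 2 H
  atom 20: O, bond orders sum to 1 (valence 2) → 1 H
  atom 21: C, bond orders sum to 3 (valence 4) → 1 H
  atom 22: O, bond orders sum to 2 (valence 2) → 0 H
Totals → C:18, H:33, F:1, O:3.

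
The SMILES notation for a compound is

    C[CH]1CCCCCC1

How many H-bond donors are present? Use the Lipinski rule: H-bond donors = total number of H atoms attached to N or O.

0

Donors: find every N or O and count the H atoms it carries.
  (no N or O atoms present)
Lipinski HBD = 0.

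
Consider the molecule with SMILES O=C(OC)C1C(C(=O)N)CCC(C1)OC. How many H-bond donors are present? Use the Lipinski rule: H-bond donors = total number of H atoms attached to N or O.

Donors: find every N or O and count the H atoms it carries.
  atom 1 (O): bond orders sum to 2 → 0 H
  atom 3 (O): bond orders sum to 2 → 0 H
  atom 8 (O): bond orders sum to 2 → 0 H
  atom 9 (N): bond orders sum to 1 → 2 H
  atom 14 (O): bond orders sum to 2 → 0 H
Lipinski HBD = 2.

2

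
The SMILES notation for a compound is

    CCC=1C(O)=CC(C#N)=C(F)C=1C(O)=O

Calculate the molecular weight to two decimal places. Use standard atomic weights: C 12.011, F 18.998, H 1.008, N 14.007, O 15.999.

209.18 g/mol

First, the molecular formula is C10H8FNO3 (counting implicit H from valence).
  C: 10 × 12.011 = 120.110
  F: 1 × 18.998 = 18.998
  H: 8 × 1.008 = 8.064
  N: 1 × 14.007 = 14.007
  O: 3 × 15.999 = 47.997
Sum: 10×12.011 + 1×18.998 + 8×1.008 + 1×14.007 + 3×15.999 = 209.176 → 209.18 g/mol.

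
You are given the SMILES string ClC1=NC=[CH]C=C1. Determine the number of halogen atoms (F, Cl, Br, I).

Halogen atoms appear at heavy-atom position 1 (1×Cl).
Halogen count: 1.

1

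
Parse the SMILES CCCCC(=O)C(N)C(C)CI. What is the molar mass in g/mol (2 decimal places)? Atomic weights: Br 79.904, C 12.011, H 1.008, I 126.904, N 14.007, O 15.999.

First, the molecular formula is C9H18INO (counting implicit H from valence).
  C: 9 × 12.011 = 108.099
  H: 18 × 1.008 = 18.144
  I: 1 × 126.904 = 126.904
  N: 1 × 14.007 = 14.007
  O: 1 × 15.999 = 15.999
Sum: 9×12.011 + 18×1.008 + 1×126.904 + 1×14.007 + 1×15.999 = 283.153 → 283.15 g/mol.

283.15 g/mol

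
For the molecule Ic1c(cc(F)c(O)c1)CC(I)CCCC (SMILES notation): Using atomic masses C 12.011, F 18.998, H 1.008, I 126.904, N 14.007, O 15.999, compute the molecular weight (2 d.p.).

First, the molecular formula is C12H15FI2O (counting implicit H from valence).
  C: 12 × 12.011 = 144.132
  F: 1 × 18.998 = 18.998
  H: 15 × 1.008 = 15.120
  I: 2 × 126.904 = 253.808
  O: 1 × 15.999 = 15.999
Sum: 12×12.011 + 1×18.998 + 15×1.008 + 2×126.904 + 1×15.999 = 448.057 → 448.06 g/mol.

448.06 g/mol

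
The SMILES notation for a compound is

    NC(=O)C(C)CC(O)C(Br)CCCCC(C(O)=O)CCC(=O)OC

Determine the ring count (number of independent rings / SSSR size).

In SMILES, each pair of matching ring-closure digits denotes one ring-closing bond; the number of such bonds equals the number of independent rings.
Ring-closure bonds here: 0.

0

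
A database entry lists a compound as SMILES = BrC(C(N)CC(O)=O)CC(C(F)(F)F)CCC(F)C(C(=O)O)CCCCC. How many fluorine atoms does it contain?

4

Scan the SMILES for F atoms (remember two-letter symbols like Cl and Br are single atoms).
Fluorine count: 4.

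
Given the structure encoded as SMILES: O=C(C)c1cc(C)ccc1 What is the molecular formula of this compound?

C9H10O

Walk through each heavy atom and fill implicit hydrogens from standard valence (C 4, N 3, O 2, S 2, halogen 1); for lowercase aromatic atoms, an aromatic c carries 1 H when it has two neighbours and 0 H with three, and aromatic n carries 0 H:
  atom 1: O, bond orders sum to 2 (valence 2) → 0 H
  atom 2: C, bond orders sum to 4 (valence 4) → 0 H
  atom 3: C, bond orders sum to 1 (valence 4) → 3 H
  atom 4: aromatic c, 3 neighbours → 0 H
  atom 5: aromatic c, 2 neighbours → 1 H
  atom 6: aromatic c, 3 neighbours → 0 H
  atom 7: C, bond orders sum to 1 (valence 4) → 3 H
  atom 8: aromatic c, 2 neighbours → 1 H
  atom 9: aromatic c, 2 neighbours → 1 H
  atom 10: aromatic c, 2 neighbours → 1 H
Totals → C:9, H:10, O:1.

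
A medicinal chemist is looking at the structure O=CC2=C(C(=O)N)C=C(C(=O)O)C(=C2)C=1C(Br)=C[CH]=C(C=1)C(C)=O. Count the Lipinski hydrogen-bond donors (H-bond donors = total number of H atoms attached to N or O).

3

Donors: find every N or O and count the H atoms it carries.
  atom 1 (O): bond orders sum to 2 → 0 H
  atom 6 (O): bond orders sum to 2 → 0 H
  atom 7 (N): bond orders sum to 1 → 2 H
  atom 11 (O): bond orders sum to 2 → 0 H
  atom 12 (O): bond orders sum to 1 → 1 H
  atom 24 (O): bond orders sum to 2 → 0 H
Lipinski HBD = 3.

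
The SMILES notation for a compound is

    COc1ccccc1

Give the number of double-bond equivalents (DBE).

4

Molecular formula: C7H8O.
DoU = (2C + 2 + N − H − X) / 2, where X is the halogen count and O/S are ignored.
    = (2·7 + 2 + 0 − 8 − 0) / 2 = 8 / 2 = 4.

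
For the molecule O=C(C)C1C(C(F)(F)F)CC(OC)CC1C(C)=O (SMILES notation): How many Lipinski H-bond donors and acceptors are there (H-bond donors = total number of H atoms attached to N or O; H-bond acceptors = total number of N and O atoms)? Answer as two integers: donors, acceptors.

0, 3

Donors: find every N or O and count the H atoms it carries.
  atom 1 (O): bond orders sum to 2 → 0 H
  atom 12 (O): bond orders sum to 2 → 0 H
  atom 18 (O): bond orders sum to 2 → 0 H
Lipinski HBD = 0.
Acceptors: N atoms = 0, O atoms = 3 → HBA = 3.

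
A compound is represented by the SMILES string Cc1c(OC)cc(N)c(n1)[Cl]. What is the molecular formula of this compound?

C7H9ClN2O

Walk through each heavy atom and fill implicit hydrogens from standard valence (C 4, N 3, O 2, S 2, halogen 1); for lowercase aromatic atoms, an aromatic c carries 1 H when it has two neighbours and 0 H with three, and aromatic n carries 0 H:
  atom 1: C, bond orders sum to 1 (valence 4) → 3 H
  atom 2: aromatic c, 3 neighbours → 0 H
  atom 3: aromatic c, 3 neighbours → 0 H
  atom 4: O, bond orders sum to 2 (valence 2) → 0 H
  atom 5: C, bond orders sum to 1 (valence 4) → 3 H
  atom 6: aromatic c, 2 neighbours → 1 H
  atom 7: aromatic c, 3 neighbours → 0 H
  atom 8: N, bond orders sum to 1 (valence 3) → 2 H
  atom 9: aromatic c, 3 neighbours → 0 H
  atom 10: aromatic n, 2 neighbours → 0 H
  atom 11: Cl with explicit H count 0
Totals → C:7, H:9, Cl:1, N:2, O:1.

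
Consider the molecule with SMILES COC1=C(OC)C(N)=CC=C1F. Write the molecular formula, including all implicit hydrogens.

C8H10FNO2

Walk through each heavy atom and fill implicit hydrogens from standard valence (C 4, N 3, O 2, S 2, halogen 1):
  atom 1: C, bond orders sum to 1 (valence 4) → 3 H
  atom 2: O, bond orders sum to 2 (valence 2) → 0 H
  atom 3: C, bond orders sum to 4 (valence 4) → 0 H
  atom 4: C, bond orders sum to 4 (valence 4) → 0 H
  atom 5: O, bond orders sum to 2 (valence 2) → 0 H
  atom 6: C, bond orders sum to 1 (valence 4) → 3 H
  atom 7: C, bond orders sum to 4 (valence 4) → 0 H
  atom 8: N, bond orders sum to 1 (valence 3) → 2 H
  atom 9: C, bond orders sum to 3 (valence 4) → 1 H
  atom 10: C, bond orders sum to 3 (valence 4) → 1 H
  atom 11: C, bond orders sum to 4 (valence 4) → 0 H
  atom 12: F (halogen, monovalent) → 0 H
Totals → C:8, H:10, F:1, N:1, O:2.
In Hill order: C8H10FNO2.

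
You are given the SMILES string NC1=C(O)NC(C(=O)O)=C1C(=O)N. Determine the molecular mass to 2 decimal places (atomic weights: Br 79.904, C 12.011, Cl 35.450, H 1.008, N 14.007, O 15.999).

First, the molecular formula is C6H7N3O4 (counting implicit H from valence).
  C: 6 × 12.011 = 72.066
  H: 7 × 1.008 = 7.056
  N: 3 × 14.007 = 42.021
  O: 4 × 15.999 = 63.996
Sum: 6×12.011 + 7×1.008 + 3×14.007 + 4×15.999 = 185.139 → 185.14 g/mol.

185.14 g/mol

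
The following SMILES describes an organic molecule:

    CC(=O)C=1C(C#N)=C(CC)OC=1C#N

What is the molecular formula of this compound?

C10H8N2O2

Walk through each heavy atom and fill implicit hydrogens from standard valence (C 4, N 3, O 2, S 2, halogen 1):
  atom 1: C, bond orders sum to 1 (valence 4) → 3 H
  atom 2: C, bond orders sum to 4 (valence 4) → 0 H
  atom 3: O, bond orders sum to 2 (valence 2) → 0 H
  atom 4: C, bond orders sum to 4 (valence 4) → 0 H
  atom 5: C, bond orders sum to 4 (valence 4) → 0 H
  atom 6: C, bond orders sum to 4 (valence 4) → 0 H
  atom 7: N, bond orders sum to 3 (valence 3) → 0 H
  atom 8: C, bond orders sum to 4 (valence 4) → 0 H
  atom 9: C, bond orders sum to 2 (valence 4) → 2 H
  atom 10: C, bond orders sum to 1 (valence 4) → 3 H
  atom 11: O, bond orders sum to 2 (valence 2) → 0 H
  atom 12: C, bond orders sum to 4 (valence 4) → 0 H
  atom 13: C, bond orders sum to 4 (valence 4) → 0 H
  atom 14: N, bond orders sum to 3 (valence 3) → 0 H
Totals → C:10, H:8, N:2, O:2.
In Hill order: C10H8N2O2.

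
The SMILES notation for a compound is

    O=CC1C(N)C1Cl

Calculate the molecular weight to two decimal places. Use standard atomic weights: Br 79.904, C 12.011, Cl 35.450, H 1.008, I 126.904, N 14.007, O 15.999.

119.55 g/mol

First, the molecular formula is C4H6ClNO (counting implicit H from valence).
  C: 4 × 12.011 = 48.044
  Cl: 1 × 35.450 = 35.450
  H: 6 × 1.008 = 6.048
  N: 1 × 14.007 = 14.007
  O: 1 × 15.999 = 15.999
Sum: 4×12.011 + 1×35.450 + 6×1.008 + 1×14.007 + 1×15.999 = 119.548 → 119.55 g/mol.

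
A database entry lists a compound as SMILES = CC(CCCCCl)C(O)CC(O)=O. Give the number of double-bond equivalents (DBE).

Degree of unsaturation = (number of rings) + (number of π bonds).
Ring closures in the SMILES: 0.
π bonds: 1 double bond (each 1 DoU) → 1 DoU from unsaturation.
Total DoU = 0 + 1 = 1.

1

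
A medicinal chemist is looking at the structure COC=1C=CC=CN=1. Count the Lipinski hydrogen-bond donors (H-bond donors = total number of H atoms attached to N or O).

Donors: find every N or O and count the H atoms it carries.
  atom 2 (O): bond orders sum to 2 → 0 H
  atom 8 (N): bond orders sum to 3 → 0 H
Lipinski HBD = 0.

0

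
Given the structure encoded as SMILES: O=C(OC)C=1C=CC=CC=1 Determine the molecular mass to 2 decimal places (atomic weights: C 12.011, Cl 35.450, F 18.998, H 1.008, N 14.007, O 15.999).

First, the molecular formula is C8H8O2 (counting implicit H from valence).
  C: 8 × 12.011 = 96.088
  H: 8 × 1.008 = 8.064
  O: 2 × 15.999 = 31.998
Sum: 8×12.011 + 8×1.008 + 2×15.999 = 136.150 → 136.15 g/mol.

136.15 g/mol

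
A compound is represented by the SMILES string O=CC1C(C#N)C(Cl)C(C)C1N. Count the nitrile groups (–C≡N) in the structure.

The nitrile motif appears at heavy-atom position 5 in the SMILES.
Other groups present: 1 aldehyde, 1 primary amine.
Nitrile count: 1.

1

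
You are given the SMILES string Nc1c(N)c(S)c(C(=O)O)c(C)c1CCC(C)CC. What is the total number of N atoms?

Scan the SMILES for N atoms (remember two-letter symbols like Cl and Br are single atoms).
Nitrogen count: 2.

2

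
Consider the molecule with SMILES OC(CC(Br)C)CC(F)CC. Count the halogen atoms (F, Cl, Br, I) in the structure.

2

Halogen atoms appear at heavy-atom positions 5, 9 (1×Br, 1×F).
Other groups present: 1 hydroxyl.
Halogen count: 2.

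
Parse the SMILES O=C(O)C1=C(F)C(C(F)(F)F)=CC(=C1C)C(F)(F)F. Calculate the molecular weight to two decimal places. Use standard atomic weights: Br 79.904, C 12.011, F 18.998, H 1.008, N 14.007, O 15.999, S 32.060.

First, the molecular formula is C10H5F7O2 (counting implicit H from valence).
  C: 10 × 12.011 = 120.110
  F: 7 × 18.998 = 132.986
  H: 5 × 1.008 = 5.040
  O: 2 × 15.999 = 31.998
Sum: 10×12.011 + 7×18.998 + 5×1.008 + 2×15.999 = 290.134 → 290.13 g/mol.

290.13 g/mol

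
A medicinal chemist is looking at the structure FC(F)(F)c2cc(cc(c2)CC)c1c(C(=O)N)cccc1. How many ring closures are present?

In SMILES, each pair of matching ring-closure digits denotes one ring-closing bond; the number of such bonds equals the number of independent rings.
Ring-closure bonds here: 2.

2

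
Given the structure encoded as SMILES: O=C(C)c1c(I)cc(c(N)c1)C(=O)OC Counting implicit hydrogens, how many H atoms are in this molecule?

Walk through each heavy atom and fill implicit hydrogens from standard valence (C 4, N 3, O 2, S 2, halogen 1); for lowercase aromatic atoms, an aromatic c carries 1 H when it has two neighbours and 0 H with three, and aromatic n carries 0 H:
  atom 1: O, bond orders sum to 2 (valence 2) → 0 H
  atom 2: C, bond orders sum to 4 (valence 4) → 0 H
  atom 3: C, bond orders sum to 1 (valence 4) → 3 H
  atom 4: aromatic c, 3 neighbours → 0 H
  atom 5: aromatic c, 3 neighbours → 0 H
  atom 6: I (halogen, monovalent) → 0 H
  atom 7: aromatic c, 2 neighbours → 1 H
  atom 8: aromatic c, 3 neighbours → 0 H
  atom 9: aromatic c, 3 neighbours → 0 H
  atom 10: N, bond orders sum to 1 (valence 3) → 2 H
  atom 11: aromatic c, 2 neighbours → 1 H
  atom 12: C, bond orders sum to 4 (valence 4) → 0 H
  atom 13: O, bond orders sum to 2 (valence 2) → 0 H
  atom 14: O, bond orders sum to 2 (valence 2) → 0 H
  atom 15: C, bond orders sum to 1 (valence 4) → 3 H
Total hydrogens: 10.

10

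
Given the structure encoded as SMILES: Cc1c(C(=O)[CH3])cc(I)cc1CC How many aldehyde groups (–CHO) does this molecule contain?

Scan the SMILES for the aldehyde motif — none present.
Groups that are present: 1 ketone.

0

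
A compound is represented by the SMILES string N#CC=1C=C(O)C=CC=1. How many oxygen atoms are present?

1

Scan the SMILES for O atoms (remember two-letter symbols like Cl and Br are single atoms).
Oxygen count: 1.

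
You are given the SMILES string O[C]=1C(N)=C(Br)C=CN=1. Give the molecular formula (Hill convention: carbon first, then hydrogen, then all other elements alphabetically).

Walk through each heavy atom and fill implicit hydrogens from standard valence (C 4, N 3, O 2, S 2, halogen 1):
  atom 1: O, bond orders sum to 1 (valence 2) → 1 H
  atom 2: C with explicit H count 0
  atom 3: C, bond orders sum to 4 (valence 4) → 0 H
  atom 4: N, bond orders sum to 1 (valence 3) → 2 H
  atom 5: C, bond orders sum to 4 (valence 4) → 0 H
  atom 6: Br (halogen, monovalent) → 0 H
  atom 7: C, bond orders sum to 3 (valence 4) → 1 H
  atom 8: C, bond orders sum to 3 (valence 4) → 1 H
  atom 9: N, bond orders sum to 3 (valence 3) → 0 H
Totals → C:5, H:5, Br:1, N:2, O:1.

C5H5BrN2O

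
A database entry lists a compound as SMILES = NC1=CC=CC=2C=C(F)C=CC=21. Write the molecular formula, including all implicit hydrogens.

C10H8FN

Walk through each heavy atom and fill implicit hydrogens from standard valence (C 4, N 3, O 2, S 2, halogen 1):
  atom 1: N, bond orders sum to 1 (valence 3) → 2 H
  atom 2: C, bond orders sum to 4 (valence 4) → 0 H
  atom 3: C, bond orders sum to 3 (valence 4) → 1 H
  atom 4: C, bond orders sum to 3 (valence 4) → 1 H
  atom 5: C, bond orders sum to 3 (valence 4) → 1 H
  atom 6: C, bond orders sum to 4 (valence 4) → 0 H
  atom 7: C, bond orders sum to 3 (valence 4) → 1 H
  atom 8: C, bond orders sum to 4 (valence 4) → 0 H
  atom 9: F (halogen, monovalent) → 0 H
  atom 10: C, bond orders sum to 3 (valence 4) → 1 H
  atom 11: C, bond orders sum to 3 (valence 4) → 1 H
  atom 12: C, bond orders sum to 4 (valence 4) → 0 H
Totals → C:10, H:8, F:1, N:1.
In Hill order: C10H8FN.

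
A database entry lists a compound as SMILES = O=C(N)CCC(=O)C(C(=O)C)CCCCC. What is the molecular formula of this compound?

Walk through each heavy atom and fill implicit hydrogens from standard valence (C 4, N 3, O 2, S 2, halogen 1):
  atom 1: O, bond orders sum to 2 (valence 2) → 0 H
  atom 2: C, bond orders sum to 4 (valence 4) → 0 H
  atom 3: N, bond orders sum to 1 (valence 3) → 2 H
  atom 4: C, bond orders sum to 2 (valence 4) → 2 H
  atom 5: C, bond orders sum to 2 (valence 4) → 2 H
  atom 6: C, bond orders sum to 4 (valence 4) → 0 H
  atom 7: O, bond orders sum to 2 (valence 2) → 0 H
  atom 8: C, bond orders sum to 3 (valence 4) → 1 H
  atom 9: C, bond orders sum to 4 (valence 4) → 0 H
  atom 10: O, bond orders sum to 2 (valence 2) → 0 H
  atom 11: C, bond orders sum to 1 (valence 4) → 3 H
  atom 12: C, bond orders sum to 2 (valence 4) → 2 H
  atom 13: C, bond orders sum to 2 (valence 4) → 2 H
  atom 14: C, bond orders sum to 2 (valence 4) → 2 H
  atom 15: C, bond orders sum to 2 (valence 4) → 2 H
  atom 16: C, bond orders sum to 1 (valence 4) → 3 H
Totals → C:12, H:21, N:1, O:3.
In Hill order: C12H21NO3.

C12H21NO3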